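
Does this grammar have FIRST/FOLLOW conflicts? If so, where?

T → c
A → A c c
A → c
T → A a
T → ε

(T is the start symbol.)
No FIRST/FOLLOW conflicts.

Nullable non-terminals: T.
FIRST sets used below: FIRST(A) = { 'c' }

T: nullable alternative(s) T → ε; FOLLOW(T) = { $ }
  T → c: FIRST \ {ε} = { 'c' } — disjoint from FOLLOW(T)
  T → A a: FIRST \ {ε} = { 'c' } — disjoint from FOLLOW(T)
  T → ε: FIRST \ {ε} = { } — this is the only nullable alternative, skip

A has no nullable alternative, so no FIRST/FOLLOW check is needed there.

No FIRST/FOLLOW conflicts found.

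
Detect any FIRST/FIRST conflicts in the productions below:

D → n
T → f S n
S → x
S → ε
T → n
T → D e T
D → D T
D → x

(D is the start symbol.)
Yes. D → n / D → D T on { 'n' }; D → D T / D → x on { 'x' }; T → n / T → D e T on { 'n' }

FIRST sets of the non-terminals at (or reachable through a nullable prefix from) the front of some alternative:
  FIRST(D) = { 'n', 'x' }

Productions for D:
  D → n: FIRST = { 'n' }
  D → D T: FIRST = { 'n', 'x' }
  D → x: FIRST = { 'x' }
Productions for T:
  T → f S n: FIRST = { 'f' }
  T → n: FIRST = { 'n' }
  T → D e T: FIRST = { 'n', 'x' }
Productions for S:
  S → x: FIRST = { 'x' }
  S → ε: FIRST = { ε }

Conflict for D: D → n and D → D T
  Overlap: { 'n' }
Conflict for D: D → D T and D → x
  Overlap: { 'x' }
Conflict for T: T → n and T → D e T
  Overlap: { 'n' }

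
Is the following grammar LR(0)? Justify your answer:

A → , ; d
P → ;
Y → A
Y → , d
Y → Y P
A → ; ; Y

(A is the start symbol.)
Augment with A' → A and build the canonical LR(0) collection (I0 = CLOSURE({[A' → . A]}), then GOTO on every symbol after a dot until no new states appear). It has 13 states:
  I0: { [A → . , ; d], [A → . ; ; Y], [A' → . A] }  — shift
  I1: { [A → , . ; d] }  — shift
  I2: { [A → ; . ; Y] }  — shift
  I3: { [A' → A .] }  — accept
  I4: { [A → . , ; d], [A → . ; ; Y], [A → ; ; . Y], [Y → . , d], [Y → . A], [Y → . Y P] }  — shift
  I5: { [A → , . ; d], [Y → , . d] }  — shift
  I6: { [Y → A .] }  — reduce
  I7: { [A → ; ; Y .], [P → . ;], [Y → Y . P] }  — shift, reduce
  I8: { [P → ; .] }  — reduce
  I9: { [Y → Y P .] }  — reduce
  I10: { [A → , ; . d] }  — shift
  I11: { [Y → , d .] }  — reduce
  I12: { [A → , ; d .] }  — reduce

Conflict in state I7:
  Shift-reduce conflict between [A → ; ; Y .] and [P → . ;]
So the grammar is NOT LR(0).

Answer: No. Shift-reduce conflict between [A → ; ; Y .] and [P → . ;]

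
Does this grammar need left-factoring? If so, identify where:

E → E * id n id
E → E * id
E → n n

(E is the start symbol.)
Yes, E has productions with common prefix 'E * id'

Left-factoring is needed when two productions for the same non-terminal
share a common prefix on the right-hand side.

Productions for E:
  E → E * id n id
  E → E * id
  E → n n

Found common prefix 'E * id' in productions for E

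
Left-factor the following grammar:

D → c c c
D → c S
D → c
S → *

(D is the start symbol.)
Left-factoring transforms A → αβ₁ | αβ₂ into A → αA' and A' → β₁ | β₂
(α is the longest common prefix among the alternatives). Repeat until
no nonterminal has two alternatives with a common prefix.

Round 1: D has alternatives sharing prefix 'c'. Introduce D': D → c D'
  Add: D' → c c
  Add: D' → S
  Add: D' → ε

No remaining common prefixes — done.

Resulting grammar:
D → c D'
D' → c c
D' → S
D' → ε
S → *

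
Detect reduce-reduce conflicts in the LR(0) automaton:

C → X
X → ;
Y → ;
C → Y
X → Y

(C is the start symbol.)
Yes — I1: [X → ; .] vs [Y → ; .]; I4: [C → Y .] vs [X → Y .]

A reduce-reduce conflict occurs when an LR(0) state has two complete items [A → α .] and [B → β .] — both call for a reduction, and with no lookahead the parser cannot choose between them.

Augment with C' → C and build the canonical LR(0) collection (I0 = CLOSURE({[C' → . C]}), then GOTO on every symbol after a dot until no new states appear). It has 5 states:
  I0: { [C → . X], [C → . Y], [C' → . C], [X → . ;], [X → . Y], [Y → . ;] }  — shift
  I1: { [X → ; .], [Y → ; .] }  — 2 reduces
  I2: { [C' → C .] }  — accept
  I3: { [C → X .] }  — reduce
  I4: { [C → Y .], [X → Y .] }  — 2 reduces

I1 contains complete items [X → ; .], [Y → ; .] — reduce-reduce conflict.
I4 contains complete items [C → Y .], [X → Y .] — reduce-reduce conflict.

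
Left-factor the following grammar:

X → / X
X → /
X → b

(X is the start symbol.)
Left-factoring transforms A → αβ₁ | αβ₂ into A → αA' and A' → β₁ | β₂
(α is the longest common prefix among the alternatives). Repeat until
no nonterminal has two alternatives with a common prefix.

Round 1: X has alternatives sharing prefix '/'. Introduce X': X → / X'
  Add: X' → X
  Add: X' → ε

No remaining common prefixes — done.

Resulting grammar:
X → / X'
X' → X
X' → ε
X → b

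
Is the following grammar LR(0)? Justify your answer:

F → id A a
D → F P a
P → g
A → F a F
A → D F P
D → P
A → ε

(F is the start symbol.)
No. Shift-reduce conflict between [A → .] and [F → . id A a]

A grammar is LR(0) if no state in the canonical LR(0) collection has:
  - both a shift item (dot before a terminal) and a complete item (shift-reduce conflict), or
  - two or more complete items (reduce-reduce conflict; the accept item [F' → F .] counts as a complete item here).

Augment with F' → F and build the canonical LR(0) collection (I0 = CLOSURE({[F' → . F]}), then GOTO on every symbol after a dot until no new states appear). It has 15 states:
  I0: { [F → . id A a], [F' → . F] }  — shift
  I1: { [F' → F .] }  — accept
  I2: { [A → . D F P], [A → . F a F], [A → .], [D → . F P a], [D → . P], [F → . id A a], [F → id . A a], [P → . g] }  — shift, reduce
  I3: { [F → id A . a] }  — shift
  I4: { [A → D . F P], [F → . id A a] }  — shift
  I5: { [A → F . a F], [D → F . P a], [P → . g] }  — shift
  I6: { [D → P .] }  — reduce
  I7: { [P → g .] }  — reduce
  I8: { [D → F P . a] }  — shift
  I9: { [A → F a . F], [F → . id A a] }  — shift
  I10: { [A → F a F .] }  — reduce
  I11: { [D → F P a .] }  — reduce
  I12: { [A → D F . P], [P → . g] }  — shift
  I13: { [A → D F P .] }  — reduce
  I14: { [F → id A a .] }  — reduce

Conflict in state I2:
  Shift-reduce conflict between [A → .] and [F → . id A a]
So the grammar is NOT LR(0).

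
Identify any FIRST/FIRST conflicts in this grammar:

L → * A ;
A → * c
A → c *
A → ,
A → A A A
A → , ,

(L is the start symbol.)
Yes. A → '*' c / A → A A A on { '*' }; A → c '*' / A → A A A on { 'c' }; A → ',' / A → A A A on { ',' }; A → ',' / A → ',' ',' on { ',' }; A → A A A / A → ',' ',' on { ',' }

FIRST sets of the non-terminals at (or reachable through a nullable prefix from) the front of some alternative:
  FIRST(A) = { '*', ',', 'c' }

Productions for A:
  A → * c: FIRST = { '*' }
  A → c *: FIRST = { 'c' }
  A → ,: FIRST = { ',' }
  A → A A A: FIRST = { '*', ',', 'c' }
  A → , ,: FIRST = { ',' }
L has only one production, so no FIRST/FIRST conflict is possible there.

Conflict for A: A → * c and A → A A A
  Overlap: { '*' }
Conflict for A: A → c * and A → A A A
  Overlap: { 'c' }
Conflict for A: A → , and A → A A A
  Overlap: { ',' }
Conflict for A: A → , and A → , ,
  Overlap: { ',' }
Conflict for A: A → A A A and A → , ,
  Overlap: { ',' }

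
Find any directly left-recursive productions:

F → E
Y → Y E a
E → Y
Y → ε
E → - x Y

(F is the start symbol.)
Yes, Y is left-recursive

Direct left recursion occurs when N → N α for some non-terminal N (the right-hand side begins with the left-hand side itself).

F → E: starts with E
Y → Y E a: LEFT RECURSIVE (starts with Y)
E → Y: starts with Y
Y → ε: starts with ε
E → - x Y: starts with '-'

The grammar has direct left recursion on: Y.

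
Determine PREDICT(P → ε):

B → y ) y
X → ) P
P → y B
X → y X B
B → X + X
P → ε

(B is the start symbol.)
PREDICT(P → ε) = (FIRST(RHS) \ {ε}) ∪ (FOLLOW(P) if ε ∈ FIRST(RHS), i.e. RHS ⇒* ε)
The right-hand side is ε (FIRST(ε) = { ε }), so the predict set is FOLLOW(P) = { $, ')', '+', 'y' }
PREDICT(P → ε) = { $, ')', '+', 'y' }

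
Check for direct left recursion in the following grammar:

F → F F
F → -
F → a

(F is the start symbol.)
F → F F: LEFT RECURSIVE (starts with F)
F → -: starts with '-'
F → a: starts with a

The grammar has direct left recursion on: F.

Answer: Yes, F is left-recursive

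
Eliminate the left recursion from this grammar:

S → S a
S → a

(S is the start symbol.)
S → a S'
S' → a S'
S' → ε

S is directly left-recursive. The standard transformation for
  A → A α₁ | ... | A α_m | β₁ | ... | β_n
is
  A  → β₁ A' | ... | β_n A'
  A' → α₁ A' | ... | α_m A' | ε

S → a becomes S → a S'
S → S a becomes S' → a S'
Add S' → ε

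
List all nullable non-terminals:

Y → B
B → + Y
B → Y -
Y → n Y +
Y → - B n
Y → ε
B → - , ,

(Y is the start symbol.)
{ 'Y' }

A non-terminal is nullable if it can derive ε (the empty string): either it has an ε-production, or it has a production whose right-hand side consists entirely of nullable non-terminals.

ε-productions: Y → ε
So Y is immediately nullable.
No further non-terminal can be added: every production for the remaining non-terminals contains a terminal or a non-nullable non-terminal.
Nullable = { 'Y' }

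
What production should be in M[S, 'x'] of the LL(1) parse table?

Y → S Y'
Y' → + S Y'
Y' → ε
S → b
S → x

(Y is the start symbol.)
To find M[S, 'x'], we find productions for S where 'x' is in the predict set (PREDICT(N → α) = (FIRST(α) \ {ε}) ∪ (FOLLOW(N) if α ⇒* ε)).

S → b: PREDICT = { 'b' }
S → x: PREDICT = { 'x' }
  'x' is in predict set, so this production goes in M[S, 'x']

M[S, 'x'] = S → x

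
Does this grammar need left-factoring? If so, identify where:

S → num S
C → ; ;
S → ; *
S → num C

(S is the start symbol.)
Yes, S has productions with common prefix 'num'

Left-factoring is needed when two productions for the same non-terminal
share a common prefix on the right-hand side.

Productions for S:
  S → num S
  S → ; *
  S → num C

Found common prefix 'num' in productions for S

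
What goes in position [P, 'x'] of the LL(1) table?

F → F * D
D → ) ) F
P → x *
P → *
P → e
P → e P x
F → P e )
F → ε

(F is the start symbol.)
P → x *

To find M[P, 'x'], we find productions for P where 'x' is in the predict set (PREDICT(N → α) = (FIRST(α) \ {ε}) ∪ (FOLLOW(N) if α ⇒* ε)).

P → x *: PREDICT = { 'x' }
  'x' is in predict set, so this production goes in M[P, 'x']
P → *: PREDICT = { '*' }
P → e: PREDICT = { 'e' }
P → e P x: PREDICT = { 'e' }

M[P, 'x'] = P → x *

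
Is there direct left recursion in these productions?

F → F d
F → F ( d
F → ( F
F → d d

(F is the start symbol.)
Yes, F is left-recursive

F → F d: LEFT RECURSIVE (starts with F)
F → F ( d: LEFT RECURSIVE (starts with F)
F → ( F: starts with '('
F → d d: starts with d

The grammar has direct left recursion on: F.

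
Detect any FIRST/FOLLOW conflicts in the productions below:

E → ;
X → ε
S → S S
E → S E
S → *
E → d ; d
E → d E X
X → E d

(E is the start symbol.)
Yes. X → E d with FOLLOW(X) on { '*', ';', 'd' }

Nullable non-terminals: X.
FIRST sets used below: FIRST(E) = { '*', ';', 'd' }

X: nullable alternative(s) X → ε; FOLLOW(X) = { $, '*', ';', 'd' }
  X → ε: FIRST \ {ε} = { } — this is the only nullable alternative, skip
  X → E d: FIRST \ {ε} = { '*', ';', 'd' } — overlaps FOLLOW(X) on { '*', ';', 'd' }: CONFLICT

E, S have no nullable alternative, so no FIRST/FOLLOW check is needed there.

So the grammar has 1 FIRST/FOLLOW conflict (marked CONFLICT above).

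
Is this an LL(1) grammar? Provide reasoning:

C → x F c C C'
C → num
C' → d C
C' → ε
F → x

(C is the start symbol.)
No. Predict set conflict for C': { 'd' }

A grammar is LL(1) if for each non-terminal N with multiple productions, the predict sets of those productions are pairwise disjoint, where PREDICT(N → α) = (FIRST(α) \ {ε}) ∪ (FOLLOW(N) if α ⇒* ε).

Relevant sets:
  FOLLOW(C') = { $, 'd' }

For C:
  PREDICT(C → x F c C C') = { 'x' }
  PREDICT(C → num) = { 'num' }
For C':
  PREDICT(C' → d C) = { 'd' }
  PREDICT(C' → ε) = { $, 'd' }
F has a single production, so nothing to check there.

Conflict found: Predict set conflict for C': { 'd' }
The grammar is NOT LL(1).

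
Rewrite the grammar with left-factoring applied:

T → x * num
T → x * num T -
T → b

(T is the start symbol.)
Left-factoring transforms A → αβ₁ | αβ₂ into A → αA' and A' → β₁ | β₂
(α is the longest common prefix among the alternatives). Repeat until
no nonterminal has two alternatives with a common prefix.

Round 1: T has alternatives sharing prefix 'x * num'. Introduce T': T → x * num T'
  Add: T' → ε
  Add: T' → T -

No remaining common prefixes — done.

Resulting grammar:
T → x * num T'
T' → ε
T' → T -
T → b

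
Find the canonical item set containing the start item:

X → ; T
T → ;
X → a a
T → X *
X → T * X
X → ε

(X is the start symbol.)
First, augment the grammar with X' → X
I₀ = CLOSURE({ [X' → . X] }):
  [X' → . X] has the dot before X: add [X → . ; T], [X → . a a], [X → . T * X], [X → .]
  [X → . T * X] has the dot before T: add [T → . ;], [T → . X *]
No further items can be added.

I₀ = { [T → . ;], [T → . X *], [X → . ; T], [X → . T * X], [X → . a a], [X → .], [X' → . X] }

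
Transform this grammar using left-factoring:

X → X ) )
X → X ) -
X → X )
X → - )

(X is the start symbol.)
X → X ) X'
X' → )
X' → -
X' → ε
X → - )

Left-factoring transforms A → αβ₁ | αβ₂ into A → αA' and A' → β₁ | β₂
(α is the longest common prefix among the alternatives). Repeat until
no nonterminal has two alternatives with a common prefix.

Round 1: X has alternatives sharing prefix 'X )'. Introduce X': X → X ) X'
  Add: X' → )
  Add: X' → -
  Add: X' → ε

No remaining common prefixes — done.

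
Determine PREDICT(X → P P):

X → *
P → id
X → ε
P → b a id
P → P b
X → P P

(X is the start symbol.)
{ 'b', 'id' }

PREDICT(X → P P) = (FIRST(RHS) \ {ε}) ∪ (FOLLOW(X) if ε ∈ FIRST(RHS), i.e. RHS ⇒* ε)
FIRST(P) = { 'b', 'id' }
FIRST(P P) = { 'b', 'id' }
ε ∉ FIRST(P P), so FOLLOW(X) is not added.
PREDICT(X → P P) = { 'b', 'id' }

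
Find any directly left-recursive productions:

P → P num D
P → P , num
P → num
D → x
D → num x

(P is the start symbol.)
Direct left recursion occurs when N → N α for some non-terminal N (the right-hand side begins with the left-hand side itself).

P → P num D: LEFT RECURSIVE (starts with P)
P → P , num: LEFT RECURSIVE (starts with P)
P → num: starts with num
D → x: starts with x
D → num x: starts with num

The grammar has direct left recursion on: P.

Answer: Yes, P is left-recursive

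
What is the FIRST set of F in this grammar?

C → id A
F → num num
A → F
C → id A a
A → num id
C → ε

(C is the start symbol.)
{ 'num' }

To compute FIRST(F), examine every production with F on the left-hand side, reading each right-hand side left to right until a non-nullable symbol is reached.

From F → num num:
  - num is a terminal: add 'num' and stop

Collecting: FIRST(F) = { 'num' }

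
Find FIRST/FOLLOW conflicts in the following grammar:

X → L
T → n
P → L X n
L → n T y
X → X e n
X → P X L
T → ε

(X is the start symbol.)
A FIRST/FOLLOW conflict occurs when a non-terminal N has a nullable alternative N → β (β ⇒* ε) and another alternative N → α with FIRST(α) ∩ FOLLOW(N) ≠ ∅: on such a lookahead the parser cannot decide between expanding α and letting N vanish via β.

Nullable non-terminals: T.

T: nullable alternative(s) T → ε; FOLLOW(T) = { 'y' }
  T → n: FIRST \ {ε} = { 'n' } — disjoint from FOLLOW(T)
  T → ε: FIRST \ {ε} = { } — this is the only nullable alternative, skip

L, P, X have no nullable alternative, so no FIRST/FOLLOW check is needed there.

No FIRST/FOLLOW conflicts found.

Answer: No FIRST/FOLLOW conflicts.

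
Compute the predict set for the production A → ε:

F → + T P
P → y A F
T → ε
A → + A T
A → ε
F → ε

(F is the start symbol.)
PREDICT(A → ε) = (FIRST(RHS) \ {ε}) ∪ (FOLLOW(A) if ε ∈ FIRST(RHS), i.e. RHS ⇒* ε)
The right-hand side is ε (FIRST(ε) = { ε }), so the predict set is FOLLOW(A) = { $, '+' }
PREDICT(A → ε) = { $, '+' }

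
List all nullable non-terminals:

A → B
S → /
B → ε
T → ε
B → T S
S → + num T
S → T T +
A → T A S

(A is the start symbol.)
A non-terminal is nullable if it can derive ε (the empty string): either it has an ε-production, or it has a production whose right-hand side consists entirely of nullable non-terminals.

ε-productions: B → ε, T → ε
So B, T are immediately nullable.
A → B: every symbol on the right is nullable, so A is nullable too.
No further non-terminal can be added: every production for the remaining non-terminals contains a terminal or a non-nullable non-terminal.
Nullable = { 'A', 'B', 'T' }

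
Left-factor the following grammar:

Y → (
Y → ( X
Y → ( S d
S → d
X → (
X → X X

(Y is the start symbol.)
Left-factoring transforms A → αβ₁ | αβ₂ into A → αA' and A' → β₁ | β₂
(α is the longest common prefix among the alternatives). Repeat until
no nonterminal has two alternatives with a common prefix.

Round 1: Y has alternatives sharing prefix '('. Introduce Y': Y → ( Y'
  Add: Y' → ε
  Add: Y' → X
  Add: Y' → S d

No remaining common prefixes — done.

Resulting grammar:
Y → ( Y'
Y' → ε
Y' → X
Y' → S d
S → d
X → (
X → X X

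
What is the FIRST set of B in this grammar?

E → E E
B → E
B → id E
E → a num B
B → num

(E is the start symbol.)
{ 'a', 'id', 'num' }

To compute FIRST(B), examine every production with B on the left-hand side, reading each right-hand side left to right until a non-nullable symbol is reached.

FIRST sets of the other non-terminals involved (by the same procedure, iterated to a fixed point):
  FIRST(E) = { 'a' }

From B → E:
  - E is a non-terminal: add FIRST(E) \ {ε} = { 'a' }
    E is not nullable, so stop
From B → id E:
  - id is a terminal: add 'id' and stop
From B → num:
  - num is a terminal: add 'num' and stop

Collecting: FIRST(B) = { 'a', 'id', 'num' }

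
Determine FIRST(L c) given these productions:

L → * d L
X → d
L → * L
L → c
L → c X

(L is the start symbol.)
{ '*', 'c' }

FIRST sets of the non-terminals involved (from the grammar, by fixed-point iteration):
  FIRST(L) = { '*', 'c' }

To compute FIRST(L c), process the symbols left to right:
Symbol L is a non-terminal. Add FIRST(L) \ {ε} = { '*', 'c' }
L is not nullable (ε ∉ FIRST(L)), so stop here.
FIRST(L c) = { '*', 'c' }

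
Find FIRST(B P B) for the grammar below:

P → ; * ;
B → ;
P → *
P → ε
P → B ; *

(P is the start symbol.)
FIRST sets of the non-terminals involved (from the grammar, by fixed-point iteration):
  FIRST(B) = { ';' }

To compute FIRST(B P B), process the symbols left to right:
Symbol B is a non-terminal. Add FIRST(B) \ {ε} = { ';' }
B is not nullable (ε ∉ FIRST(B)), so stop here.
FIRST(B P B) = { ';' }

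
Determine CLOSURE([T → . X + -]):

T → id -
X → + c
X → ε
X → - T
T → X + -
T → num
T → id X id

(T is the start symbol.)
{ [T → . X + -], [X → . + c], [X → . - T], [X → .] }

To compute CLOSURE, for each item [A → α.Bβ] where B is a non-terminal, add [B → .γ] for all productions B → γ; repeat for the newly added items until nothing changes.

Start with: [T → . X + -]
  [T → . X + -] has the dot before X: add [X → . + c], [X → .], [X → . - T]
No further items can be added.

CLOSURE = { [T → . X + -], [X → . + c], [X → . - T], [X → .] }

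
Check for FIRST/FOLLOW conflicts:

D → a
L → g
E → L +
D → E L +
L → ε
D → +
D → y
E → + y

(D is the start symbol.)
No FIRST/FOLLOW conflicts.

A FIRST/FOLLOW conflict occurs when a non-terminal N has a nullable alternative N → β (β ⇒* ε) and another alternative N → α with FIRST(α) ∩ FOLLOW(N) ≠ ∅: on such a lookahead the parser cannot decide between expanding α and letting N vanish via β.

Nullable non-terminals: L.

L: nullable alternative(s) L → ε; FOLLOW(L) = { '+' }
  L → g: FIRST \ {ε} = { 'g' } — disjoint from FOLLOW(L)
  L → ε: FIRST \ {ε} = { } — this is the only nullable alternative, skip

D, E have no nullable alternative, so no FIRST/FOLLOW check is needed there.

No FIRST/FOLLOW conflicts found.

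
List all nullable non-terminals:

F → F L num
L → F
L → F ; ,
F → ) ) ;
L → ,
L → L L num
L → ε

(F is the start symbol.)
A non-terminal is nullable if it can derive ε (the empty string): either it has an ε-production, or it has a production whose right-hand side consists entirely of nullable non-terminals.

ε-productions: L → ε
So L is immediately nullable.
No further non-terminal can be added: every production for the remaining non-terminals contains a terminal or a non-nullable non-terminal.
Nullable = { 'L' }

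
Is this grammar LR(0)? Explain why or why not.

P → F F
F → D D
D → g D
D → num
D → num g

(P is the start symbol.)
A grammar is LR(0) if no state in the canonical LR(0) collection has:
  - both a shift item (dot before a terminal) and a complete item (shift-reduce conflict), or
  - two or more complete items (reduce-reduce conflict; the accept item [P' → P .] counts as a complete item here).

Augment with P' → P and build the canonical LR(0) collection (I0 = CLOSURE({[P' → . P]}), then GOTO on every symbol after a dot until no new states appear). It has 10 states:
  I0: { [D → . g D], [D → . num g], [D → . num], [F → . D D], [P → . F F], [P' → . P] }  — shift
  I1: { [D → . g D], [D → . num g], [D → . num], [F → D . D] }  — shift
  I2: { [D → . g D], [D → . num g], [D → . num], [F → . D D], [P → F . F] }  — shift
  I3: { [P' → P .] }  — accept
  I4: { [D → . g D], [D → . num g], [D → . num], [D → g . D] }  — shift
  I5: { [D → num . g], [D → num .] }  — shift, reduce
  I6: { [D → num g .] }  — reduce
  I7: { [D → g D .] }  — reduce
  I8: { [P → F F .] }  — reduce
  I9: { [F → D D .] }  — reduce

Conflict in state I5:
  Shift-reduce conflict between [D → num .] and [D → num . g]
So the grammar is NOT LR(0).

Answer: No. Shift-reduce conflict between [D → num .] and [D → num . g]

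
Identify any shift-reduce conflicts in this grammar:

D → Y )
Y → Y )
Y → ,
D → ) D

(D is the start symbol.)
No shift-reduce conflicts

Augment with D' → D and build the canonical LR(0) collection (I0 = CLOSURE({[D' → . D]}), then GOTO on every symbol after a dot until no new states appear). It has 7 states:
  I0: { [D → . ) D], [D → . Y )], [D' → . D], [Y → . ,], [Y → . Y )] }  — shift
  I1: { [D → ) . D], [D → . ) D], [D → . Y )], [Y → . ,], [Y → . Y )] }  — shift
  I2: { [Y → , .] }  — reduce
  I3: { [D' → D .] }  — accept
  I4: { [D → Y . )], [Y → Y . )] }  — shift
  I5: { [D → Y ) .], [Y → Y ) .] }  — 2 reduces
  I6: { [D → ) D .] }  — reduce

No state contains both a complete item and a shift item.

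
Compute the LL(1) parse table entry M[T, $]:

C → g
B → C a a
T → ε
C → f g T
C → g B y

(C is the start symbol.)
To find M[T, $], we find productions for T where $ is in the predict set (PREDICT(N → α) = (FIRST(α) \ {ε}) ∪ (FOLLOW(N) if α ⇒* ε)).

Relevant sets:
  FOLLOW(T) = { $, 'a' }

T → ε: PREDICT = { $, 'a' }
  $ is in predict set, so this production goes in M[T, $]

M[T, $] = T → ε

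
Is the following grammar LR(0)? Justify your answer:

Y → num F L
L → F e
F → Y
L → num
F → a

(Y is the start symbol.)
No. Shift-reduce conflict between [L → num .] and [F → . a]

Augment with Y' → Y and build the canonical LR(0) collection (I0 = CLOSURE({[Y' → . Y]}), then GOTO on every symbol after a dot until no new states appear). It has 10 states:
  I0: { [Y → . num F L], [Y' → . Y] }  — shift
  I1: { [Y' → Y .] }  — accept
  I2: { [F → . Y], [F → . a], [Y → . num F L], [Y → num . F L] }  — shift
  I3: { [F → . Y], [F → . a], [L → . F e], [L → . num], [Y → . num F L], [Y → num F . L] }  — shift
  I4: { [F → Y .] }  — reduce
  I5: { [F → a .] }  — reduce
  I6: { [L → F . e] }  — shift
  I7: { [Y → num F L .] }  — reduce
  I8: { [F → . Y], [F → . a], [L → num .], [Y → . num F L], [Y → num . F L] }  — shift, reduce
  I9: { [L → F e .] }  — reduce

Conflict in state I8:
  Shift-reduce conflict between [L → num .] and [F → . a]
So the grammar is NOT LR(0).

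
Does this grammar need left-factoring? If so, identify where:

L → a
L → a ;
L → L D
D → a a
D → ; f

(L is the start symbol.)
Left-factoring is needed when two productions for the same non-terminal
share a common prefix on the right-hand side.

Productions for L:
  L → a
  L → a ;
  L → L D
Productions for D:
  D → a a
  D → ; f

Found common prefix 'a' in productions for L

Answer: Yes, L has productions with common prefix 'a'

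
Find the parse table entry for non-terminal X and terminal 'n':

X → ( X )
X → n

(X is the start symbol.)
X → n

To find M[X, 'n'], we find productions for X where 'n' is in the predict set (PREDICT(N → α) = (FIRST(α) \ {ε}) ∪ (FOLLOW(N) if α ⇒* ε)).

X → ( X ): PREDICT = { '(' }
X → n: PREDICT = { 'n' }
  'n' is in predict set, so this production goes in M[X, 'n']

M[X, 'n'] = X → n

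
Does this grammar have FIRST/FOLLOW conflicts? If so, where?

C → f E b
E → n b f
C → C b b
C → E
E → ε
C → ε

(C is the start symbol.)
Yes. C → C b b with FOLLOW(C) on { 'b' }

A FIRST/FOLLOW conflict occurs when a non-terminal N has a nullable alternative N → β (β ⇒* ε) and another alternative N → α with FIRST(α) ∩ FOLLOW(N) ≠ ∅: on such a lookahead the parser cannot decide between expanding α and letting N vanish via β.

Nullable non-terminals: C, E.
FIRST sets used below: FIRST(C) = { 'b', 'f', 'n', ε }, FIRST(E) = { 'n', ε }

C: nullable alternative(s) C → E, C → ε; FOLLOW(C) = { $, 'b' }
  C → f E b: FIRST \ {ε} = { 'f' } — disjoint from FOLLOW(C)
  C → C b b: FIRST \ {ε} = { 'b', 'f', 'n' } — overlaps FOLLOW(C) on { 'b' }: CONFLICT
  C → E: FIRST \ {ε} = { 'n' } — disjoint from FOLLOW(C)
  C → ε: FIRST \ {ε} = { } — disjoint from FOLLOW(C)

E: nullable alternative(s) E → ε; FOLLOW(E) = { $, 'b' }
  E → n b f: FIRST \ {ε} = { 'n' } — disjoint from FOLLOW(E)
  E → ε: FIRST \ {ε} = { } — this is the only nullable alternative, skip

So the grammar has 1 FIRST/FOLLOW conflict (marked CONFLICT above).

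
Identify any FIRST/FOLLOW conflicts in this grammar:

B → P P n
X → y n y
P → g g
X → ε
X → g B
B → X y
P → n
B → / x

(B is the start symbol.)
Yes. X → y n y with FOLLOW(X) on { 'y' }

Nullable non-terminals: X.

X: nullable alternative(s) X → ε; FOLLOW(X) = { 'y' }
  X → y n y: FIRST \ {ε} = { 'y' } — overlaps FOLLOW(X) on { 'y' }: CONFLICT
  X → ε: FIRST \ {ε} = { } — this is the only nullable alternative, skip
  X → g B: FIRST \ {ε} = { 'g' } — disjoint from FOLLOW(X)

B, P have no nullable alternative, so no FIRST/FOLLOW check is needed there.

So the grammar has 1 FIRST/FOLLOW conflict (marked CONFLICT above).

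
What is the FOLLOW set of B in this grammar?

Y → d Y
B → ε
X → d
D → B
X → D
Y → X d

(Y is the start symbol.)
In D → B: B is at the end, add FOLLOW(D)

The FOLLOW sets referred to above (computed the same way, to a fixed point):
  FOLLOW(D) = { 'd' }

Taking the union: FOLLOW(B) = { 'd' }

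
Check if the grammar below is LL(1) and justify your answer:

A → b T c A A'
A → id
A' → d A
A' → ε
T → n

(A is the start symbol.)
A grammar is LL(1) if for each non-terminal N with multiple productions, the predict sets of those productions are pairwise disjoint, where PREDICT(N → α) = (FIRST(α) \ {ε}) ∪ (FOLLOW(N) if α ⇒* ε).

Relevant sets:
  FOLLOW(A') = { $, 'd' }

For A:
  PREDICT(A → b T c A A') = { 'b' }
  PREDICT(A → id) = { 'id' }
For A':
  PREDICT(A' → d A) = { 'd' }
  PREDICT(A' → ε) = { $, 'd' }
T has a single production, so nothing to check there.

Conflict found: Predict set conflict for A': { 'd' }
The grammar is NOT LL(1).

Answer: No. Predict set conflict for A': { 'd' }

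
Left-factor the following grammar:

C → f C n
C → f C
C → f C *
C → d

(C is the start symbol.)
C → f C C'
C' → n
C' → ε
C' → *
C → d

Left-factoring transforms A → αβ₁ | αβ₂ into A → αA' and A' → β₁ | β₂
(α is the longest common prefix among the alternatives). Repeat until
no nonterminal has two alternatives with a common prefix.

Round 1: C has alternatives sharing prefix 'f C'. Introduce C': C → f C C'
  Add: C' → n
  Add: C' → ε
  Add: C' → *

No remaining common prefixes — done.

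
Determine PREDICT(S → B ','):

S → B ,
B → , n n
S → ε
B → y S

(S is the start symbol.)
{ ',', 'y' }

PREDICT(S → B ',') = (FIRST(RHS) \ {ε}) ∪ (FOLLOW(S) if ε ∈ FIRST(RHS), i.e. RHS ⇒* ε)
FIRST(B) = { ',', 'y' }
FIRST(B ',') = { ',', 'y' }
ε ∉ FIRST(B ','), so FOLLOW(S) is not added.
PREDICT(S → B ',') = { ',', 'y' }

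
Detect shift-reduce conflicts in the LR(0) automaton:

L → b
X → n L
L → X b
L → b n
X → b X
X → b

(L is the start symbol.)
Yes — I3: [L → b .] vs [L → b . n]; I7: [X → b .] vs [X → . b]; I8: [L → b n .] vs [L → . b]

Augment with L' → L and build the canonical LR(0) collection (I0 = CLOSURE({[L' → . L]}), then GOTO on every symbol after a dot until no new states appear). It has 10 states:
  I0: { [L → . X b], [L → . b n], [L → . b], [L' → . L], [X → . b X], [X → . b], [X → . n L] }  — shift
  I1: { [L' → L .] }  — accept
  I2: { [L → X . b] }  — shift
  I3: { [L → b . n], [L → b .], [X → . b X], [X → . b], [X → . n L], [X → b . X], [X → b .] }  — shift, 2 reduces
  I4: { [L → . X b], [L → . b n], [L → . b], [X → . b X], [X → . b], [X → . n L], [X → n . L] }  — shift
  I5: { [X → n L .] }  — reduce
  I6: { [X → b X .] }  — reduce
  I7: { [X → . b X], [X → . b], [X → . n L], [X → b . X], [X → b .] }  — shift, reduce
  I8: { [L → . X b], [L → . b n], [L → . b], [L → b n .], [X → . b X], [X → . b], [X → . n L], [X → n . L] }  — shift, reduce
  I9: { [L → X b .] }  — reduce

I3 contains reduce items [L → b .], [X → b .] and shift items [L → b . n], [X → . b], [X → . b X], [X → . n L] — shift-reduce conflict.
I7 contains reduce item [X → b .] and shift items [X → . b], [X → . b X], [X → . n L] — shift-reduce conflict.
I8 contains reduce item [L → b n .] and shift items [L → . b], [L → . b n], [X → . b], [X → . b X], [X → . n L] — shift-reduce conflict.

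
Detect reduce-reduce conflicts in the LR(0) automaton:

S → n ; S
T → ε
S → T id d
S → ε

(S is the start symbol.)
Yes — I0: [S → .] vs [T → .]; I4: [S → .] vs [T → .]

A reduce-reduce conflict occurs when an LR(0) state has two complete items [A → α .] and [B → β .] — both call for a reduction, and with no lookahead the parser cannot choose between them.

Augment with S' → S and build the canonical LR(0) collection (I0 = CLOSURE({[S' → . S]}), then GOTO on every symbol after a dot until no new states appear). It has 8 states:
  I0: { [S → . T id d], [S → . n ; S], [S → .], [S' → . S], [T → .] }  — shift, 2 reduces
  I1: { [S' → S .] }  — accept
  I2: { [S → T . id d] }  — shift
  I3: { [S → n . ; S] }  — shift
  I4: { [S → . T id d], [S → . n ; S], [S → .], [S → n ; . S], [T → .] }  — shift, 2 reduces
  I5: { [S → n ; S .] }  — reduce
  I6: { [S → T id . d] }  — shift
  I7: { [S → T id d .] }  — reduce

I0 contains complete items [S → .], [T → .] — reduce-reduce conflict.
I4 contains complete items [S → .], [T → .] — reduce-reduce conflict.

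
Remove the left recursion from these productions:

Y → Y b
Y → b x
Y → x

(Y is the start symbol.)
Y is directly left-recursive. The standard transformation for
  A → A α₁ | ... | A α_m | β₁ | ... | β_n
is
  A  → β₁ A' | ... | β_n A'
  A' → α₁ A' | ... | α_m A' | ε

Y → b x becomes Y → b x Y'
Y → x becomes Y → x Y'
Y → Y b becomes Y' → b Y'
Add Y' → ε

Resulting grammar:
Y → b x Y'
Y → x Y'
Y' → b Y'
Y' → ε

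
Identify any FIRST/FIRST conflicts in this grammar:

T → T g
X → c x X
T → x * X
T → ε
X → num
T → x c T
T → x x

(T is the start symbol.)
Yes. T → T g / T → x '*' X on { 'x' }; T → T g / T → x c T on { 'x' }; T → T g / T → x x on { 'x' }; T → x '*' X / T → x c T on { 'x' }; T → x '*' X / T → x x on { 'x' }; T → x c T / T → x x on { 'x' }

A FIRST/FIRST conflict occurs when two productions N → α and N → β for the same non-terminal have FIRST(α) ∩ FIRST(β) ≠ ∅ (with ε ∈ FIRST of a nullable right-hand side, so two nullable alternatives also conflict).

FIRST sets of the non-terminals at (or reachable through a nullable prefix from) the front of some alternative:
  FIRST(T) = { 'g', 'x', ε }

Productions for T:
  T → T g: FIRST = { 'g', 'x' }
  T → x * X: FIRST = { 'x' }
  T → ε: FIRST = { ε }
  T → x c T: FIRST = { 'x' }
  T → x x: FIRST = { 'x' }
Productions for X:
  X → c x X: FIRST = { 'c' }
  X → num: FIRST = { 'num' }

Conflict for T: T → T g and T → x * X
  Overlap: { 'x' }
Conflict for T: T → T g and T → x c T
  Overlap: { 'x' }
Conflict for T: T → T g and T → x x
  Overlap: { 'x' }
Conflict for T: T → x * X and T → x c T
  Overlap: { 'x' }
Conflict for T: T → x * X and T → x x
  Overlap: { 'x' }
Conflict for T: T → x c T and T → x x
  Overlap: { 'x' }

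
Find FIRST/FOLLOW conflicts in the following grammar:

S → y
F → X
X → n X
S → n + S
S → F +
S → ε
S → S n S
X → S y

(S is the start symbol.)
Yes. S → y with FOLLOW(S) on { 'y' }; S → n '+' S with FOLLOW(S) on { 'n' }; S → F '+' with FOLLOW(S) on { 'n', 'y' }; S → S n S with FOLLOW(S) on { 'n', 'y' }

A FIRST/FOLLOW conflict occurs when a non-terminal N has a nullable alternative N → β (β ⇒* ε) and another alternative N → α with FIRST(α) ∩ FOLLOW(N) ≠ ∅: on such a lookahead the parser cannot decide between expanding α and letting N vanish via β.

Nullable non-terminals: S.
FIRST sets used below: FIRST(F) = { 'n', 'y' }, FIRST(S) = { 'n', 'y', ε }

S: nullable alternative(s) S → ε; FOLLOW(S) = { $, 'n', 'y' }
  S → y: FIRST \ {ε} = { 'y' } — overlaps FOLLOW(S) on { 'y' }: CONFLICT
  S → n + S: FIRST \ {ε} = { 'n' } — overlaps FOLLOW(S) on { 'n' }: CONFLICT
  S → F +: FIRST \ {ε} = { 'n', 'y' } — overlaps FOLLOW(S) on { 'n', 'y' }: CONFLICT
  S → ε: FIRST \ {ε} = { } — this is the only nullable alternative, skip
  S → S n S: FIRST \ {ε} = { 'n', 'y' } — overlaps FOLLOW(S) on { 'n', 'y' }: CONFLICT

F, X have no nullable alternative, so no FIRST/FOLLOW check is needed there.

So the grammar has 4 FIRST/FOLLOW conflicts (marked CONFLICT above).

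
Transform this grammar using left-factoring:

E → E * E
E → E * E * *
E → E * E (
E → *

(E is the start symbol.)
Left-factoring transforms A → αβ₁ | αβ₂ into A → αA' and A' → β₁ | β₂
(α is the longest common prefix among the alternatives). Repeat until
no nonterminal has two alternatives with a common prefix.

Round 1: E has alternatives sharing prefix 'E * E'. Introduce E': E → E * E E'
  Add: E' → ε
  Add: E' → * *
  Add: E' → (

No remaining common prefixes — done.

Resulting grammar:
E → E * E E'
E' → ε
E' → * *
E' → (
E → *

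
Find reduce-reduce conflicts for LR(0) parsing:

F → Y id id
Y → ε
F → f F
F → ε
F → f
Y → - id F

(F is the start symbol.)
A reduce-reduce conflict occurs when an LR(0) state has two complete items [A → α .] and [B → β .] — both call for a reduction, and with no lookahead the parser cannot choose between them.

Augment with F' → F and build the canonical LR(0) collection (I0 = CLOSURE({[F' → . F]}), then GOTO on every symbol after a dot until no new states appear). It has 10 states:
  I0: { [F → . Y id id], [F → . f F], [F → . f], [F → .], [F' → . F], [Y → . - id F], [Y → .] }  — shift, 2 reduces
  I1: { [Y → - . id F] }  — shift
  I2: { [F' → F .] }  — accept
  I3: { [F → Y . id id] }  — shift
  I4: { [F → . Y id id], [F → . f F], [F → . f], [F → .], [F → f . F], [F → f .], [Y → . - id F], [Y → .] }  — shift, 3 reduces
  I5: { [F → f F .] }  — reduce
  I6: { [F → Y id . id] }  — shift
  I7: { [F → Y id id .] }  — reduce
  I8: { [F → . Y id id], [F → . f F], [F → . f], [F → .], [Y → - id . F], [Y → . - id F], [Y → .] }  — shift, 2 reduces
  I9: { [Y → - id F .] }  — reduce

I0 contains complete items [F → .], [Y → .] — reduce-reduce conflict.
I4 contains complete items [F → .], [F → f .], [Y → .] — reduce-reduce conflict.
I8 contains complete items [F → .], [Y → .] — reduce-reduce conflict.

Answer: Yes — I0: [F → .] vs [Y → .]; I4: [F → .] vs [F → f .]; I8: [F → .] vs [Y → .]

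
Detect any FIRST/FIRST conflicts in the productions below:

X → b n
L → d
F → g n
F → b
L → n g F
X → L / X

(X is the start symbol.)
A FIRST/FIRST conflict occurs when two productions N → α and N → β for the same non-terminal have FIRST(α) ∩ FIRST(β) ≠ ∅ (with ε ∈ FIRST of a nullable right-hand side, so two nullable alternatives also conflict).

FIRST sets of the non-terminals at (or reachable through a nullable prefix from) the front of some alternative:
  FIRST(L) = { 'd', 'n' }

Productions for X:
  X → b n: FIRST = { 'b' }
  X → L / X: FIRST = { 'd', 'n' }
Productions for L:
  L → d: FIRST = { 'd' }
  L → n g F: FIRST = { 'n' }
Productions for F:
  F → g n: FIRST = { 'g' }
  F → b: FIRST = { 'b' }

All alternatives of each non-terminal have pairwise disjoint FIRST sets.

Answer: No FIRST/FIRST conflicts.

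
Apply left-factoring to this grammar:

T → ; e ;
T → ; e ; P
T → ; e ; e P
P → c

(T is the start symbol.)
T → ; e ; T'
T' → ε
T' → P
T' → e P
P → c

Left-factoring transforms A → αβ₁ | αβ₂ into A → αA' and A' → β₁ | β₂
(α is the longest common prefix among the alternatives). Repeat until
no nonterminal has two alternatives with a common prefix.

Round 1: T has alternatives sharing prefix '; e ;'. Introduce T': T → ; e ; T'
  Add: T' → ε
  Add: T' → P
  Add: T' → e P

No remaining common prefixes — done.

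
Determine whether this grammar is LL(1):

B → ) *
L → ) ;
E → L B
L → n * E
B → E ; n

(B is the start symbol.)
A grammar is LL(1) if for each non-terminal N with multiple productions, the predict sets of those productions are pairwise disjoint, where PREDICT(N → α) = (FIRST(α) \ {ε}) ∪ (FOLLOW(N) if α ⇒* ε).

Relevant sets:
  FIRST(E) = { ')', 'n' }

For B:
  PREDICT(B → ')' '*') = { ')' }
  PREDICT(B → E ';' n) = { ')', 'n' }
For L:
  PREDICT(L → ')' ';') = { ')' }
  PREDICT(L → n '*' E) = { 'n' }
E has a single production, so nothing to check there.

Conflict found: Predict set conflict for B: { ')' }
The grammar is NOT LL(1).

Answer: No. Predict set conflict for B: { ')' }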